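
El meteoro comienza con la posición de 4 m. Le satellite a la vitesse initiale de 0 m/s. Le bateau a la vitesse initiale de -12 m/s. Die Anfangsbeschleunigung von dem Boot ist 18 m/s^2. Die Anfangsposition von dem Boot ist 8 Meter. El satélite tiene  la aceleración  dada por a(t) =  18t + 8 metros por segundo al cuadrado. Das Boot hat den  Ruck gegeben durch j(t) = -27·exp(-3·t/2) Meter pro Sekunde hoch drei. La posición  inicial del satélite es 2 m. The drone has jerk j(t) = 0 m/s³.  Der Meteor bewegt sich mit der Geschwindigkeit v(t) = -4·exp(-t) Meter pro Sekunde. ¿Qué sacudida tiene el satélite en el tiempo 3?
Para resolver esto, necesitamos tomar 1 derivada de nuestra ecuación de la aceleración a(t) = 18·t + 8. La derivada de la aceleración da la sacudida: j(t) = 18. De la ecuación de la sacudida j(t) = 18, sustituimos t = 3 para obtener j = 18.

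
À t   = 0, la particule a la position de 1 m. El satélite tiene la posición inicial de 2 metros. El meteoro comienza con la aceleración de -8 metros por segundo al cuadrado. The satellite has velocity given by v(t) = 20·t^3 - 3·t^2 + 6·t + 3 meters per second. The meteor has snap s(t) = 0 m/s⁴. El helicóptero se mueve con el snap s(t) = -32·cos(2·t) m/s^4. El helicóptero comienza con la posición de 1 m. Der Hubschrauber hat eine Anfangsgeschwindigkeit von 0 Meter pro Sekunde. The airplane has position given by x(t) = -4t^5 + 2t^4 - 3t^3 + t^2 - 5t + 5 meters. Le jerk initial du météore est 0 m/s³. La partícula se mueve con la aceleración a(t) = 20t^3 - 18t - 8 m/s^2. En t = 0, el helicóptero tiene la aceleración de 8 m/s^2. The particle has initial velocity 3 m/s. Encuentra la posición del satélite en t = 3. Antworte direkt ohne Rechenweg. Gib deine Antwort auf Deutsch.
x(3) = 416.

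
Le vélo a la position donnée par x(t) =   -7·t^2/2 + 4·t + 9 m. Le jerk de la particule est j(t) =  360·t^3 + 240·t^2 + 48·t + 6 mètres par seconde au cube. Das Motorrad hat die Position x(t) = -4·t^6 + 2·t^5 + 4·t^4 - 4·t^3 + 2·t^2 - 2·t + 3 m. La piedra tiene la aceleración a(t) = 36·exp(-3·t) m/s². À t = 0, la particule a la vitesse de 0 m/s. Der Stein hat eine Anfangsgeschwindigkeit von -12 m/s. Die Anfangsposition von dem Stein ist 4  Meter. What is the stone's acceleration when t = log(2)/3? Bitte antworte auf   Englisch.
We have acceleration a(t) = 36·exp(-3·t). Substituting t = log(2)/3: a(log(2)/3) = 18.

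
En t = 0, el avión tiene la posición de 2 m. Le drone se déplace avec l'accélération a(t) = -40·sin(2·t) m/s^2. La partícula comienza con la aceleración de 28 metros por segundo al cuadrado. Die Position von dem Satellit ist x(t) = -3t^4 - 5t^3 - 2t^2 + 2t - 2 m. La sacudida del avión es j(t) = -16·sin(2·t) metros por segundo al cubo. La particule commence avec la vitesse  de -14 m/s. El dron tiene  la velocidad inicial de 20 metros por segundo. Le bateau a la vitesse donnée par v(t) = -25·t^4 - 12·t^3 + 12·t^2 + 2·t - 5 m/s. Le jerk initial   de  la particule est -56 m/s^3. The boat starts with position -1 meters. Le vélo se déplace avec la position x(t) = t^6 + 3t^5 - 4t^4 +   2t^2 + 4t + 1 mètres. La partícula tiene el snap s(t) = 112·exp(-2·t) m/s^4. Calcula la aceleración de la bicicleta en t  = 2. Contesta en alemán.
Um dies zu lösen, müssen wir 2 Ableitungen unserer Gleichung für die Position x(t) = t^6 + 3·t^5 - 4·t^4 + 2·t^2 + 4·t + 1 nehmen. Durch Ableiten von der Position erhalten wir die Geschwindigkeit: v(t) = 6·t^5 + 15·t^4 - 16·t^3 + 4·t + 4. Die Ableitung von der Geschwindigkeit ergibt die Beschleunigung: a(t) = 30·t^4 + 60·t^3 - 48·t^2 + 4. Aus der Gleichung für die Beschleunigung a(t) = 30·t^4 + 60·t^3 - 48·t^2 + 4, setzen wir t = 2 ein und erhalten a = 772.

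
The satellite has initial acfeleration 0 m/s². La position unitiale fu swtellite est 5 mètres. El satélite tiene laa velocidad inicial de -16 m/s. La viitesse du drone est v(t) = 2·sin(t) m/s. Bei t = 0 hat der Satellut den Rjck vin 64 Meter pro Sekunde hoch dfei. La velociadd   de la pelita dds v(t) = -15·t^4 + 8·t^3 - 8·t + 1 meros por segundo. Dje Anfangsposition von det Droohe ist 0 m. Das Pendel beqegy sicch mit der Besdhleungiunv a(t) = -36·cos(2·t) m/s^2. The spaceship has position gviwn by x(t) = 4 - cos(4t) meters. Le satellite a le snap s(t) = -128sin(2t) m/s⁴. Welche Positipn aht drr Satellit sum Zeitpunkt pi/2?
Um dies zu lösen, müssen wir 4 Stammfunktionen unserer Gleichung für den Snap s(t) = -128·sin(2·t) finden. Die Stammfunktion von dem Snap, mit j(0) = 64, ergibt den Ruck: j(t) = 64·cos(2·t). Das Integral von dem Ruck ist die Beschleunigung. Mit a(0) = 0 erhalten wir a(t) = 32·sin(2·t). Das Integral von der Beschleunigung, mit v(0) = -16, ergibt die Geschwindigkeit: v(t) = -16·cos(2·t). Die Stammfunktion von der Geschwindigkeit ist die Position. Mit x(0) = 5 erhalten wir x(t) = 5 - 8·sin(2·t). Aus der Gleichung für die Position x(t) = 5 - 8·sin(2·t), setzen wir t = pi/2 ein und erhalten x = 5.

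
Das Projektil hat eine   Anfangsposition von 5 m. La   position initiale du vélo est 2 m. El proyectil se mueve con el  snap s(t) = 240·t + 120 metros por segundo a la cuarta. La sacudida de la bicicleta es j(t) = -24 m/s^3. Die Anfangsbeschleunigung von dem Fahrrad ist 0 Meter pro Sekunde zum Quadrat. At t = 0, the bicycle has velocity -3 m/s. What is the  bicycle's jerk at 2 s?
We have jerk j(t) = -24. Substituting t = 2: j(2) = -24.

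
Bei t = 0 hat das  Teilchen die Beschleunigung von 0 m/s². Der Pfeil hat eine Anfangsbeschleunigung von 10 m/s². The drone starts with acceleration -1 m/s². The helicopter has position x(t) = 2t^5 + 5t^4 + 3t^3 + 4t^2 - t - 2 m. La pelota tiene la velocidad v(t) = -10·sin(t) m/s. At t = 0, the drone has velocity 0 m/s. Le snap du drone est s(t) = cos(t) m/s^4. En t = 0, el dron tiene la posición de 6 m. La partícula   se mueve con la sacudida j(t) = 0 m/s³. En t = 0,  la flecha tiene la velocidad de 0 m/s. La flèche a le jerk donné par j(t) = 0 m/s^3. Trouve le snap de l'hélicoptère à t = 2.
Pour résoudre ceci, nous devons prendre 4 dérivées de notre équation de la position x(t) = 2·t^5 + 5·t^4 + 3·t^3 + 4·t^2 - t - 2. En prenant d/dt de x(t), nous trouvons v(t) = 10·t^4 + 20·t^3 + 9·t^2 + 8·t - 1. En prenant d/dt de v(t), nous trouvons a(t) = 40·t^3 + 60·t^2 + 18·t + 8. En prenant d/dt de a(t), nous trouvons j(t) = 120·t^2 + 120·t + 18. En prenant d/dt de j(t), nous trouvons s(t) = 240·t + 120. En utilisant s(t) = 240·t + 120 et en substituant t = 2, nous trouvons s = 600.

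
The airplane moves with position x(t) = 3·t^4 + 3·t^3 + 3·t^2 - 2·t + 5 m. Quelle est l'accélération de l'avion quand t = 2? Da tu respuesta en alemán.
Wir müssen unsere Gleichung für die Position x(t) = 3·t^4 + 3·t^3 + 3·t^2 - 2·t + 5 2-mal ableiten. Mit d/dt von x(t) finden wir v(t) = 12·t^3 + 9·t^2 + 6·t - 2. Durch Ableiten von der Geschwindigkeit erhalten wir die Beschleunigung: a(t) = 36·t^2 + 18·t + 6. Mit a(t) = 36·t^2 + 18·t + 6 und Einsetzen von t = 2, finden wir a = 186.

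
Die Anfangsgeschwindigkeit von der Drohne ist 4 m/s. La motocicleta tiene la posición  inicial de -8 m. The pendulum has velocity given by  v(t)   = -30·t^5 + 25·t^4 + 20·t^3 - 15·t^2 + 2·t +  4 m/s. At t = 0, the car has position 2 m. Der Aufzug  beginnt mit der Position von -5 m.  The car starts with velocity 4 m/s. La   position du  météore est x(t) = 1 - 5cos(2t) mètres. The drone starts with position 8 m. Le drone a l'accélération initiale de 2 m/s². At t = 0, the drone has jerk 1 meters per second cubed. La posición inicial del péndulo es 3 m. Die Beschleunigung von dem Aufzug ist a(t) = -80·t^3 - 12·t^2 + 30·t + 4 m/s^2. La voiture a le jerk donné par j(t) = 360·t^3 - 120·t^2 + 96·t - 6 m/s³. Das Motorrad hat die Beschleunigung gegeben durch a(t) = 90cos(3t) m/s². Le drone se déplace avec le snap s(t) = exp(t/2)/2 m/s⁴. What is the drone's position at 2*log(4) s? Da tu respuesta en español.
Partiendo del snap s(t) = exp(t/2)/2, tomamos 4 integrales. La antiderivada del snap, con j(0) = 1, da la sacudida: j(t) = exp(t/2). La antiderivada de la sacudida es la aceleración. Usando a(0) = 2, obtenemos a(t) = 2·exp(t/2). Integrando la aceleración y usando la condición inicial v(0) = 4, obtenemos v(t) = 4·exp(t/2). Tomando ∫v(t)dt y aplicando x(0) = 8, encontramos x(t) = 8·exp(t/2). Tenemos la posición x(t) = 8·exp(t/2). Sustituyendo t = 2*log(4): x(2*log(4)) = 32.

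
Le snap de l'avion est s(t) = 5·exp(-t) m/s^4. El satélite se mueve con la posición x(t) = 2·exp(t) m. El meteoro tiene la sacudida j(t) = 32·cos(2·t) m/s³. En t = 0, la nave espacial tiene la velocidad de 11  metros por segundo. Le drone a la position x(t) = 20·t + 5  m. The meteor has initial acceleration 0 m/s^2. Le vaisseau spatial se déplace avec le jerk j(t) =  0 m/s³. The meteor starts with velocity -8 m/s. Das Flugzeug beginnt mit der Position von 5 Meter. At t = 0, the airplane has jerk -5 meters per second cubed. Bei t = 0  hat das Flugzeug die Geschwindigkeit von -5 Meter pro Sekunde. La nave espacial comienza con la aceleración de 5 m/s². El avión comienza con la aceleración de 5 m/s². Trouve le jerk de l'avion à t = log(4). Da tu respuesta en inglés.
Starting from snap s(t) = 5·exp(-t), we take 1 antiderivative. Taking ∫s(t)dt and applying j(0) = -5, we find j(t) = -5·exp(-t). Using j(t) = -5·exp(-t) and substituting t = log(4), we find j = -5/4.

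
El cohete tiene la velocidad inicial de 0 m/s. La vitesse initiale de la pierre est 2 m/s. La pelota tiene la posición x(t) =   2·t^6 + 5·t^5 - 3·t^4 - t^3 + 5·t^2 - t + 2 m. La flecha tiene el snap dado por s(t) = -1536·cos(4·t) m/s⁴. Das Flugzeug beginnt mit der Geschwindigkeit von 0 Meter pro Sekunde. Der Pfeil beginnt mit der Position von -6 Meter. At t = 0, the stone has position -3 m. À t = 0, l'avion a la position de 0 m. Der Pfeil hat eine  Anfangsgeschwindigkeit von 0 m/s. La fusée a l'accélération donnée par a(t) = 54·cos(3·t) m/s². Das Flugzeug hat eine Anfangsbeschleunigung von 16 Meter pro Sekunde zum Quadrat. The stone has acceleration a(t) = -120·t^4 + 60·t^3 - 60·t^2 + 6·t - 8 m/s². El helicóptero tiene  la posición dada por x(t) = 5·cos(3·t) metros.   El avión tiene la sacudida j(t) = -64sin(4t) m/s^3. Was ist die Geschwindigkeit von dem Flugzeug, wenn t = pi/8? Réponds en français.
Nous devons intégrer notre équation du jerk j(t) = -64·sin(4·t) 2 fois. La primitive du jerk, avec a(0) = 16, donne l'accélération: a(t) = 16·cos(4·t). L'intégrale de l'accélération, avec v(0) = 0, donne la vitesse: v(t) = 4·sin(4·t). Nous avons la vitesse v(t) = 4·sin(4·t). En substituant t = pi/8: v(pi/8) = 4.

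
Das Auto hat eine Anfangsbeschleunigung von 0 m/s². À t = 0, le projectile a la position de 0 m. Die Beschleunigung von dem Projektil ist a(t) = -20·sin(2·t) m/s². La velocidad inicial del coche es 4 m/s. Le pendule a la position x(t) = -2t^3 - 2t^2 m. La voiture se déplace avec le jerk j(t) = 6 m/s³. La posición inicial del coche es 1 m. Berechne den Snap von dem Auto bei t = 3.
Wir müssen unsere Gleichung für den Ruck j(t) = 6 1-mal ableiten. Mit d/dt von j(t) finden wir s(t) = 0. Wir haben den Snap s(t) = 0. Durch Einsetzen von t = 3: s(3) = 0.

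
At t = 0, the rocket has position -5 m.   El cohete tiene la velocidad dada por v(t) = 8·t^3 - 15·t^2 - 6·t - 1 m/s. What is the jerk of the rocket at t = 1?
We must differentiate our velocity equation v(t) = 8·t^3 - 15·t^2 - 6·t - 1 2 times. The derivative of velocity gives acceleration: a(t) = 24·t^2 - 30·t - 6. Taking d/dt of a(t), we find j(t) = 48·t - 30. Using j(t) = 48·t - 30 and substituting t = 1, we find j = 18.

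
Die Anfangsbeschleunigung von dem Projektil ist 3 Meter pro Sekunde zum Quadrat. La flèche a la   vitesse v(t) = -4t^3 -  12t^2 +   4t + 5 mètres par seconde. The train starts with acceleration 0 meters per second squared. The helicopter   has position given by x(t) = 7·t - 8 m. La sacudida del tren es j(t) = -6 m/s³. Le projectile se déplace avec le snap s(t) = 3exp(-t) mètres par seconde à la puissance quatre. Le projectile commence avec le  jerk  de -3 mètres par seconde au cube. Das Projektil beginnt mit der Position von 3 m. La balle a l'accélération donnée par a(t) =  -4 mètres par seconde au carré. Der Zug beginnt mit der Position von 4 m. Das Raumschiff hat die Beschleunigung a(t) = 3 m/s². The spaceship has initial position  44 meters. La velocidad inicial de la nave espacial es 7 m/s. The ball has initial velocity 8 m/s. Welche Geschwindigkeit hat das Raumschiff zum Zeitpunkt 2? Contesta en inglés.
To solve this, we need to take 1 antiderivative of our acceleration equation a(t) = 3. Integrating acceleration and using the initial condition v(0) = 7, we get v(t) = 3·t + 7. We have velocity v(t) = 3·t + 7. Substituting t = 2: v(2) = 13.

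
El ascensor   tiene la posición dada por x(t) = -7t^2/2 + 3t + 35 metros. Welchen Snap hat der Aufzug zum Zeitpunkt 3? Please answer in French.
Pour résoudre ceci, nous devons prendre 4 dérivées de notre équation de la position x(t) = -7·t^2/2 + 3·t + 35. En dérivant la position, nous obtenons la vitesse: v(t) = 3 - 7·t. En dérivant la vitesse, nous obtenons l'accélération: a(t) = -7. En prenant d/dt de a(t), nous trouvons j(t) = 0. En dérivant le jerk, nous obtenons le snap: s(t) = 0. Nous avons le snap s(t) = 0. En substituant t = 3: s(3) = 0.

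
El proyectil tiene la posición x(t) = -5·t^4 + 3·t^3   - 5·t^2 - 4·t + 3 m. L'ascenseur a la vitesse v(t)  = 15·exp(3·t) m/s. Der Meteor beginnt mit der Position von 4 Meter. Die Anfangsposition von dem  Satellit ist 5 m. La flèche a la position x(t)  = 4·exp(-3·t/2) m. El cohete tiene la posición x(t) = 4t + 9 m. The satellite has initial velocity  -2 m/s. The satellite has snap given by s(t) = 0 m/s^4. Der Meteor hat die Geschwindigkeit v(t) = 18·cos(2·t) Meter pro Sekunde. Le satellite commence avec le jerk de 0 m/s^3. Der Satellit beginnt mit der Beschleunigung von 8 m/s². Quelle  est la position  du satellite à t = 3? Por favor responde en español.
Partiendo del snap s(t) = 0, tomamos 4 integrales. Integrando el snap y usando la condición inicial j(0) = 0, obtenemos j(t) = 0. Integrando la sacudida y usando la condición inicial a(0) = 8, obtenemos a(t) = 8. La antiderivada de la aceleración es la velocidad. Usando v(0) = -2, obtenemos v(t) = 8·t - 2. La antiderivada de la velocidad, con x(0) = 5, da la posición: x(t) = 4·t^2 - 2·t + 5. De la ecuación de la posición x(t) = 4·t^2 - 2·t + 5, sustituimos t = 3 para obtener x = 35.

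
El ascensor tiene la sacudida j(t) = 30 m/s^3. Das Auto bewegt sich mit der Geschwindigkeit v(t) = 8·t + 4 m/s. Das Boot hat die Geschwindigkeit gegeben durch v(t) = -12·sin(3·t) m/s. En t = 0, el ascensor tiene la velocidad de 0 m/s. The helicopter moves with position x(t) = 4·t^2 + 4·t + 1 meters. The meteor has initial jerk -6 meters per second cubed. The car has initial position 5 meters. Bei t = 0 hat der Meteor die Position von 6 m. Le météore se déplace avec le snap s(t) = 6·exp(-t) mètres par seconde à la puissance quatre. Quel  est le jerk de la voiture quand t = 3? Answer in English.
Starting from velocity v(t) = 8·t + 4, we take 2 derivatives. Taking d/dt of v(t), we find a(t) = 8. The derivative of acceleration gives jerk: j(t) = 0. We have jerk j(t) = 0. Substituting t = 3: j(3) = 0.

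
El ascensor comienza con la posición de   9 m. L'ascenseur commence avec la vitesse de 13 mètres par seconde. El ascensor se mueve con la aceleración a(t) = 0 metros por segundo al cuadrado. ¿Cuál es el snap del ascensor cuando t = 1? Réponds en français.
Nous devons dériver notre équation de l'accélération a(t) = 0 2 fois. En dérivant l'accélération, nous obtenons le jerk: j(t) = 0. En dérivant le jerk, nous obtenons le snap: s(t) = 0. Nous avons le snap s(t) = 0. En substituant t = 1: s(1) = 0.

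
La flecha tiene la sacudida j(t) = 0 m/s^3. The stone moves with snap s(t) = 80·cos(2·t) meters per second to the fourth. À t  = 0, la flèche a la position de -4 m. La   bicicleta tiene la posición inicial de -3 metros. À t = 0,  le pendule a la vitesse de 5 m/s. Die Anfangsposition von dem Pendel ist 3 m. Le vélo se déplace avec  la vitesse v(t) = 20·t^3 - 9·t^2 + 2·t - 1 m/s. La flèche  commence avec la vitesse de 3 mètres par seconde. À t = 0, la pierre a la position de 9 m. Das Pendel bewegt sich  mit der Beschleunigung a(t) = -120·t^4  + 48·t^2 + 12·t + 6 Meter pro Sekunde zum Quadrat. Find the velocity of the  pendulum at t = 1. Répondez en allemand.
Wir müssen das Integral unserer Gleichung für die Beschleunigung a(t) = -120·t^4 + 48·t^2 + 12·t + 6 1-mal finden. Durch Integration von der Beschleunigung und Verwendung der Anfangsbedingung v(0) = 5, erhalten wir v(t) = -24·t^5 + 16·t^3 + 6·t^2 + 6·t + 5. Mit v(t) = -24·t^5 + 16·t^3 + 6·t^2 + 6·t + 5 und Einsetzen von t = 1, finden wir v = 9.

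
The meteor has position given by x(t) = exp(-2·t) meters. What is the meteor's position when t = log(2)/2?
Using x(t) = exp(-2·t) and substituting t = log(2)/2, we find x = 1/2.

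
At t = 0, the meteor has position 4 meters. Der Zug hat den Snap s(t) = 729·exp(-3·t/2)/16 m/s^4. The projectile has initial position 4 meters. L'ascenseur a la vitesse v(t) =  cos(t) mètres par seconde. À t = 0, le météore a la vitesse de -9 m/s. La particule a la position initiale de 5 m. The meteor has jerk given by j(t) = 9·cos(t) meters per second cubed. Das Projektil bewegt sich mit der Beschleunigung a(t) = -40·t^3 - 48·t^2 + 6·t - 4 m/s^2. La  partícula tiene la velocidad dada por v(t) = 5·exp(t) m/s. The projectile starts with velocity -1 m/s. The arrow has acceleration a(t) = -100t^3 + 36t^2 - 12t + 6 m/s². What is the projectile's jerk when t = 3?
We must differentiate our acceleration equation a(t) = -40·t^3 - 48·t^2 + 6·t - 4 1 time. Differentiating acceleration, we get jerk: j(t) = -120·t^2 - 96·t + 6. From the given jerk equation j(t) = -120·t^2 - 96·t + 6, we substitute t = 3 to get j = -1362.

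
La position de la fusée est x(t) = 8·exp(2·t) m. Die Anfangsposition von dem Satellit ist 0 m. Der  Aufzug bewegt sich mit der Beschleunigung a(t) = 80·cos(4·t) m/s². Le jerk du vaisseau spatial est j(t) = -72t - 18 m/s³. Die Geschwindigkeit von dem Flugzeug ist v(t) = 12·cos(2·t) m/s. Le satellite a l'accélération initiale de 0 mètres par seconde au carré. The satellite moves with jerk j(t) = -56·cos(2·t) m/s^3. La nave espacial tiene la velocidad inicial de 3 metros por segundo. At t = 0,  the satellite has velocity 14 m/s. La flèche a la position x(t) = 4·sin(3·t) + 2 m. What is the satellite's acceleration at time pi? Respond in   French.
Nous devons trouver l'intégrale de notre équation du jerk j(t) = -56·cos(2·t) 1 fois. En intégrant le jerk et en utilisant la condition initiale a(0) = 0, nous obtenons a(t) = -28·sin(2·t). Nous avons l'accélération a(t) = -28·sin(2·t). En substituant t = pi: a(pi) = 0.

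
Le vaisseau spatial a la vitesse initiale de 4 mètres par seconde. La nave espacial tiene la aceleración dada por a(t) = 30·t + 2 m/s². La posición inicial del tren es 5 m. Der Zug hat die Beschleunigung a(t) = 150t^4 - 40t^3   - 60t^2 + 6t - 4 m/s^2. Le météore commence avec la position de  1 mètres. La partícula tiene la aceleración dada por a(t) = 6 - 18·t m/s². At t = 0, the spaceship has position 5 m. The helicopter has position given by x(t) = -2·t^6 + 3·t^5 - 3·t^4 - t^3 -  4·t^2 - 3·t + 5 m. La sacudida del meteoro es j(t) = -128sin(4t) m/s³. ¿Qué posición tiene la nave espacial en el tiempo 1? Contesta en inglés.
Starting from acceleration a(t) = 30·t + 2, we take 2 integrals. Finding the integral of a(t) and using v(0) = 4: v(t) = 15·t^2 + 2·t + 4. Integrating velocity and using the initial condition x(0) = 5, we get x(t) = 5·t^3 + t^2 + 4·t + 5. Using x(t) = 5·t^3 + t^2 + 4·t + 5 and substituting t = 1, we find x = 15.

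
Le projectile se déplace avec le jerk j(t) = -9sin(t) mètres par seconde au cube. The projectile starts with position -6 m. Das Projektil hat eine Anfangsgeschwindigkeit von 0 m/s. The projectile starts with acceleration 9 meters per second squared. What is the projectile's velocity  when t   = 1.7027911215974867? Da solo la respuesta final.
At t = 1.7027911215974867, v = 8.92171194802503.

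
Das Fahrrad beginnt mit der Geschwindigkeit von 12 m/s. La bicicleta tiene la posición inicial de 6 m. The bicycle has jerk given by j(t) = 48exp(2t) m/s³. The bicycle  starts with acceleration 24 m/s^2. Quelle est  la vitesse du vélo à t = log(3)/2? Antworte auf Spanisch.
Debemos encontrar la antiderivada de nuestra ecuación de la sacudida j(t) = 48·exp(2·t) 2 veces. La integral de la sacudida, con a(0) = 24, da la aceleración: a(t) = 24·exp(2·t). Integrando la aceleración y usando la condición inicial v(0) = 12, obtenemos v(t) = 12·exp(2·t). Tenemos la velocidad v(t) = 12·exp(2·t). Sustituyendo t = log(3)/2: v(log(3)/2) = 36.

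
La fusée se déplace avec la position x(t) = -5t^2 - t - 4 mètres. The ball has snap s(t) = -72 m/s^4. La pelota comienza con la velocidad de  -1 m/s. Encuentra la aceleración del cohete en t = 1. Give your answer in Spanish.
Para resolver esto, necesitamos tomar 2 derivadas de nuestra ecuación de la posición x(t) = -5·t^2 - t - 4. Derivando la posición, obtenemos la velocidad: v(t) = -10·t - 1. La derivada de la velocidad da la aceleración: a(t) = -10. Usando a(t) = -10 y sustituyendo t = 1, encontramos a = -10.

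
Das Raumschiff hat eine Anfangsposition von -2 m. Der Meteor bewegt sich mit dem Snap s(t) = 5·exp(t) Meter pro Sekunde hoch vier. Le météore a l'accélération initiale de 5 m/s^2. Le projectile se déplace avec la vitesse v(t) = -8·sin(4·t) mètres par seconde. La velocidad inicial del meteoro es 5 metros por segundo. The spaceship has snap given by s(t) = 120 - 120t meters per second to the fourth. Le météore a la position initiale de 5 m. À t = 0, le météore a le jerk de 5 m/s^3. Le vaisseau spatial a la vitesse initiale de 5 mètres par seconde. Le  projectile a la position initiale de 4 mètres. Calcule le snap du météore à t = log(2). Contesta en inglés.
We have snap s(t) = 5·exp(t). Substituting t = log(2): s(log(2)) = 10.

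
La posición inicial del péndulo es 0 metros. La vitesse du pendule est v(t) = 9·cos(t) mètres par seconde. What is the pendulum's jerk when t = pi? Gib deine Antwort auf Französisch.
Pour résoudre ceci, nous devons prendre 2 dérivées de notre équation de la vitesse v(t) = 9·cos(t). En dérivant la vitesse, nous obtenons l'accélération: a(t) = -9·sin(t). La dérivée de l'accélération donne le jerk: j(t) = -9·cos(t). En utilisant j(t) = -9·cos(t) et en substituant t = pi, nous trouvons j = 9.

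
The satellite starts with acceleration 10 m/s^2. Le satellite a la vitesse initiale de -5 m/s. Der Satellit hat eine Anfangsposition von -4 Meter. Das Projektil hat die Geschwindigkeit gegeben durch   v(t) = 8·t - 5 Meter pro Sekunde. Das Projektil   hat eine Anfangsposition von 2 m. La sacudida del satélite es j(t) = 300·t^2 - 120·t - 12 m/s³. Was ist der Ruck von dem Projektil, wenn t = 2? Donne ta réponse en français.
Pour résoudre ceci, nous devons prendre 2 dérivées de notre équation de la vitesse v(t) = 8·t - 5. La dérivée de la vitesse donne l'accélération: a(t) = 8. La dérivée de l'accélération donne le jerk: j(t) = 0. En utilisant j(t) = 0 et en substituant t = 2, nous trouvons j = 0.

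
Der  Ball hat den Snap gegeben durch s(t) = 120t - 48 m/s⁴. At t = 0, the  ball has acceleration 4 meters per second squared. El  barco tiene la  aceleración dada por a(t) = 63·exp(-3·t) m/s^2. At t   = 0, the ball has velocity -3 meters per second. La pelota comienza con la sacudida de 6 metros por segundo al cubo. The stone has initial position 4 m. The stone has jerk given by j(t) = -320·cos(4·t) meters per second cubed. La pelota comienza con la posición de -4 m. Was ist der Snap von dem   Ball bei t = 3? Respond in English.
Using s(t) = 120·t - 48 and substituting t = 3, we find s = 312.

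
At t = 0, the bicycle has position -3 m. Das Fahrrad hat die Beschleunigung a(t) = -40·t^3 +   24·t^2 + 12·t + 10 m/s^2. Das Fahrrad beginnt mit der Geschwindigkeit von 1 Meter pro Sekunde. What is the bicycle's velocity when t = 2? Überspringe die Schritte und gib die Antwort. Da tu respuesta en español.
v(2) = -51.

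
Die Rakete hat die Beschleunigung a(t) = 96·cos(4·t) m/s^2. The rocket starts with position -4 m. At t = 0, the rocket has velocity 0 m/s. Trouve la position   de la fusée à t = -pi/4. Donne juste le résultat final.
La réponse est 8.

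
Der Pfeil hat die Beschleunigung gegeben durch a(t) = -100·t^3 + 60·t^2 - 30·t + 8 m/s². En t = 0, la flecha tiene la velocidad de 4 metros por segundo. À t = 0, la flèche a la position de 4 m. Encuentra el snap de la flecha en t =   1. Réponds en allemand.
Um dies zu lösen, müssen wir 2 Ableitungen unserer Gleichung für die Beschleunigung a(t) = -100·t^3 + 60·t^2 - 30·t + 8 nehmen. Mit d/dt von a(t) finden wir j(t) = -300·t^2 + 120·t - 30. Die Ableitung von dem Ruck ergibt den Snap: s(t) = 120 - 600·t. Aus der Gleichung für den Snap s(t) = 120 - 600·t, setzen wir t = 1 ein und erhalten s = -480.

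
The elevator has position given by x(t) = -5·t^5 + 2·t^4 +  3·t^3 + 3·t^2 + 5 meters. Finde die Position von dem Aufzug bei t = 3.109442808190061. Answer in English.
Using x(t) = -5·t^5 + 2·t^4 + 3·t^3 + 3·t^2 + 5 and substituting t = 3.109442808190061, we find x = -1142.22926082413.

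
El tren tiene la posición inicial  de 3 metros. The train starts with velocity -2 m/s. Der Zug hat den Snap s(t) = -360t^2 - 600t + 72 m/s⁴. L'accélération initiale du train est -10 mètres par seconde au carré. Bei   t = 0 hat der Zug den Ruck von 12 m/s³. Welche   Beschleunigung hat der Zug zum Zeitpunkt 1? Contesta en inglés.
To solve this, we need to take 2 antiderivatives of our snap equation s(t) = -360·t^2 - 600·t + 72. Taking ∫s(t)dt and applying j(0) = 12, we find j(t) = -120·t^3 - 300·t^2 + 72·t + 12. The integral of jerk is acceleration. Using a(0) = -10, we get a(t) = -30·t^4 - 100·t^3 + 36·t^2 + 12·t - 10. We have acceleration a(t) = -30·t^4 - 100·t^3 + 36·t^2 + 12·t - 10. Substituting t = 1: a(1) = -92.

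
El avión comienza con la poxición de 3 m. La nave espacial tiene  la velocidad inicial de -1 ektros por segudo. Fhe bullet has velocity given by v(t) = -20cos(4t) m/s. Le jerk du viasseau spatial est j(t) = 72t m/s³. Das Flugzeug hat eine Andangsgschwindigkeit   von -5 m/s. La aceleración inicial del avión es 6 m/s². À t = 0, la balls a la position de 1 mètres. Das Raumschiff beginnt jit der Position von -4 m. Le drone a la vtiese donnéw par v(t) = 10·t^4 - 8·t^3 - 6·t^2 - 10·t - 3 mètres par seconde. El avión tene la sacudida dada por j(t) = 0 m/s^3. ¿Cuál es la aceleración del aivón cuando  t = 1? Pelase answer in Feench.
Pour résoudre ceci, nous devons prendre 1 primitive de notre équation du jerk j(t) = 0. En prenant ∫j(t)dt et en appliquant a(0) = 6, nous trouvons a(t) = 6. Nous avons l'accélération a(t) = 6. En substituant t = 1: a(1) = 6.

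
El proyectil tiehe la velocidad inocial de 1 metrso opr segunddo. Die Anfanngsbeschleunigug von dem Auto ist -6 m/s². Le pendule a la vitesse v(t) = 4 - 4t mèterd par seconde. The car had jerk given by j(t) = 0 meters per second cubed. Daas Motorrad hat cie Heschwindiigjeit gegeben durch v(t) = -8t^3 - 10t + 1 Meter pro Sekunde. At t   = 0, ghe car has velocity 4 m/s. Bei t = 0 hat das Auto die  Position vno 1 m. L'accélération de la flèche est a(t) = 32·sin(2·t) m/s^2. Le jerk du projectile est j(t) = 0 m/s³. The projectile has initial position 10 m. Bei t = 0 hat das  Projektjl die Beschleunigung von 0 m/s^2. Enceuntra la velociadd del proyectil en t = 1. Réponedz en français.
Pour résoudre ceci, nous devons prendre 2 intégrales de notre équation du jerk j(t) = 0. L'intégrale du jerk, avec a(0) = 0, donne l'accélération: a(t) = 0. La primitive de l'accélération, avec v(0) = 1, donne la vitesse: v(t) = 1. Nous avons la vitesse v(t) = 1. En substituant t = 1: v(1) = 1.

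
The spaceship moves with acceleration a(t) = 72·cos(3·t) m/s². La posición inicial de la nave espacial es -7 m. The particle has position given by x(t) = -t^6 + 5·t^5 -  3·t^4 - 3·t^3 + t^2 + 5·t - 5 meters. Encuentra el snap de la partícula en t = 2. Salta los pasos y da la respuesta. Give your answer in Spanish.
s(2) = -312.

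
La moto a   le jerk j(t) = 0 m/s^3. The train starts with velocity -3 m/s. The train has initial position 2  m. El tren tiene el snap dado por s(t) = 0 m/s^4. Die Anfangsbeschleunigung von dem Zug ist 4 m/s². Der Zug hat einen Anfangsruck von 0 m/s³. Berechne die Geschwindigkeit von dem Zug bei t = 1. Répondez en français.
Nous devons intégrer notre équation du snap s(t) = 0 3 fois. En intégrant le snap et en utilisant la condition initiale j(0) = 0, nous obtenons j(t) = 0. En intégrant le jerk et en utilisant la condition initiale a(0) = 4, nous obtenons a(t) = 4. La primitive de l'accélération, avec v(0) = -3, donne la vitesse: v(t) = 4·t - 3. En utilisant v(t) = 4·t - 3 et en substituant t = 1, nous trouvons v = 1.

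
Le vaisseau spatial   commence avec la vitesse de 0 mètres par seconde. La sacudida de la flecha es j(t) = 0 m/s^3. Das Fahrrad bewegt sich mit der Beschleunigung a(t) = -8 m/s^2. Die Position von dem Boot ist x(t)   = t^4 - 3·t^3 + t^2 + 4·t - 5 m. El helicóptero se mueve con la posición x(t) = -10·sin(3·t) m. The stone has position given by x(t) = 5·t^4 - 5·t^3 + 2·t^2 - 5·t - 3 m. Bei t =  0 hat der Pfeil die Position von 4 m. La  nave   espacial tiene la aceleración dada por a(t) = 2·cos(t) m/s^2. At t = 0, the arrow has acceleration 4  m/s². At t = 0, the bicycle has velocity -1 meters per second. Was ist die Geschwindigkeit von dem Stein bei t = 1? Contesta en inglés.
Starting from position x(t) = 5·t^4 - 5·t^3 + 2·t^2 - 5·t - 3, we take 1 derivative. Taking d/dt of x(t), we find v(t) = 20·t^3 - 15·t^2 + 4·t - 5. We have velocity v(t) = 20·t^3 - 15·t^2 + 4·t - 5. Substituting t = 1: v(1) = 4.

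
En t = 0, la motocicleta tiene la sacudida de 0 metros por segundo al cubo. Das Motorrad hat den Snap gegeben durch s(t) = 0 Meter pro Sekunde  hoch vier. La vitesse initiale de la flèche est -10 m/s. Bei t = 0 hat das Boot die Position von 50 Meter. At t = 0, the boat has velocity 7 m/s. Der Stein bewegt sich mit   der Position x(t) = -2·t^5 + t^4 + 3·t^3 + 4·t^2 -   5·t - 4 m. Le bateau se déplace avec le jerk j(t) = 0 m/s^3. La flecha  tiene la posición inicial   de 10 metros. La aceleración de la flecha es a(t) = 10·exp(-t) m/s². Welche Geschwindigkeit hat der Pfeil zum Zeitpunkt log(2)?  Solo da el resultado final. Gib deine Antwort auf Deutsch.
Die Antwort ist -5.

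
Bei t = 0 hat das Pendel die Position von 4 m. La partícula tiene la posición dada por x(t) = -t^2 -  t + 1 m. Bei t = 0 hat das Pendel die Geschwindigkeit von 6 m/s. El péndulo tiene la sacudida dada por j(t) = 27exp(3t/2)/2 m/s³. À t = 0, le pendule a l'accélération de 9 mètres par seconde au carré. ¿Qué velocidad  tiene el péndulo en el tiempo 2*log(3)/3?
Para resolver esto, necesitamos tomar 2 antiderivadas de nuestra ecuación de la sacudida j(t) = 27·exp(3·t/2)/2. La antiderivada de la sacudida es la aceleración. Usando a(0) = 9, obtenemos a(t) = 9·exp(3·t/2). Integrando la aceleración y usando la condición inicial v(0) = 6, obtenemos v(t) = 6·exp(3·t/2). De la ecuación de la velocidad v(t) = 6·exp(3·t/2), sustituimos t = 2*log(3)/3 para obtener v = 18.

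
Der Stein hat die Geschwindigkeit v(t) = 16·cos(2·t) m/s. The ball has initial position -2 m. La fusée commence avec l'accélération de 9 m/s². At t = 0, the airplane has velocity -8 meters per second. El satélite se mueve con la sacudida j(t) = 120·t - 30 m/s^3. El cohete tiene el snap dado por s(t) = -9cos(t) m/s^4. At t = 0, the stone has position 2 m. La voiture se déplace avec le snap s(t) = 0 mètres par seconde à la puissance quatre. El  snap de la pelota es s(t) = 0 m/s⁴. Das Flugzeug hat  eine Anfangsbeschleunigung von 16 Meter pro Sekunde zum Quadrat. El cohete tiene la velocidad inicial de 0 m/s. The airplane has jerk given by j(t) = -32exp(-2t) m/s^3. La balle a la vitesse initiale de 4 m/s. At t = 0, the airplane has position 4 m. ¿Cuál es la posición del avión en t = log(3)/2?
Debemos encontrar la integral de nuestra ecuación de la sacudida j(t) = -32·exp(-2·t) 3 veces. Tomando ∫j(t)dt y aplicando a(0) = 16, encontramos a(t) = 16·exp(-2·t). La integral de la aceleración, con v(0) = -8, da la velocidad: v(t) = -8·exp(-2·t). La integral de la velocidad es la posición. Usando x(0) = 4, obtenemos x(t) = 4·exp(-2·t). Usando x(t) = 4·exp(-2·t) y sustituyendo t = log(3)/2, encontramos x = 4/3.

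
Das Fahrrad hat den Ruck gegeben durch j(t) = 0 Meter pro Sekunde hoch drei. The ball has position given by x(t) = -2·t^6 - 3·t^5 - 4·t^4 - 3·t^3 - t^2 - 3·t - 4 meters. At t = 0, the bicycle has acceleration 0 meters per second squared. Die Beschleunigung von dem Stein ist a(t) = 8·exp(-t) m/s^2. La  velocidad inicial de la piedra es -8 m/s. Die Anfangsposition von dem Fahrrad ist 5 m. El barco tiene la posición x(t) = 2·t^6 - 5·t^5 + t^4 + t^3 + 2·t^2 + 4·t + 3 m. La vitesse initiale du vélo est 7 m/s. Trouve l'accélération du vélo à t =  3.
Nous devons trouver la primitive de notre équation du jerk j(t) = 0 1 fois. La primitive du jerk, avec a(0) = 0, donne l'accélération: a(t) = 0. En utilisant a(t) = 0 et en substituant t = 3, nous trouvons a = 0.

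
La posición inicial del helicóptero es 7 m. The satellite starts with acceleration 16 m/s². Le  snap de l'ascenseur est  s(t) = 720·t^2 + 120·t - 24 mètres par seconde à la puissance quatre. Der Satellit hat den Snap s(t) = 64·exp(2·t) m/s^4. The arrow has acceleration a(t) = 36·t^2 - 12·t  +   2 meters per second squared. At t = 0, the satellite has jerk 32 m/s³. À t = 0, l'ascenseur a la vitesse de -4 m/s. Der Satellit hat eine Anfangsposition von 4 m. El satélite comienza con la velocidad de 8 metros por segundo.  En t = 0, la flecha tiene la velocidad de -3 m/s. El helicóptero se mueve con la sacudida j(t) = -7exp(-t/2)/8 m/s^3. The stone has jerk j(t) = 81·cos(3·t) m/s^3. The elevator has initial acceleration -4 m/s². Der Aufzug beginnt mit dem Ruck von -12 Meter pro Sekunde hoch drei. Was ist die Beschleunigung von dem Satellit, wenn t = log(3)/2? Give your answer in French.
Nous devons trouver l'intégrale de notre équation du snap s(t) = 64·exp(2·t) 2 fois. La primitive du snap est le jerk. En utilisant j(0) = 32, nous obtenons j(t) = 32·exp(2·t). La primitive du jerk est l'accélération. En utilisant a(0) = 16, nous obtenons a(t) = 16·exp(2·t). Nous avons l'accélération a(t) = 16·exp(2·t). En substituant t = log(3)/2: a(log(3)/2) = 48.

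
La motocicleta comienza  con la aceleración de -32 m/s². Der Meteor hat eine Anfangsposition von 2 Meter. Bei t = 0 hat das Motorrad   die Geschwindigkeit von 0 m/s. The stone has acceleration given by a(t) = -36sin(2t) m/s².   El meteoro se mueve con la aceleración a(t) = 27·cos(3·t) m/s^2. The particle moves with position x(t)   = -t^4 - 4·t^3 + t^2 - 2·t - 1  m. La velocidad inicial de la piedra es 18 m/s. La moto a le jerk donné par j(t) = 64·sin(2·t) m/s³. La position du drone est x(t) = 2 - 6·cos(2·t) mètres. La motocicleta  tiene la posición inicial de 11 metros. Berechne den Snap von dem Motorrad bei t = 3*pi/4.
Wir müssen unsere Gleichung für den Ruck j(t) = 64·sin(2·t) 1-mal ableiten. Durch Ableiten von dem Ruck erhalten wir den Snap: s(t) = 128·cos(2·t). Wir haben den Snap s(t) = 128·cos(2·t). Durch Einsetzen von t = 3*pi/4: s(3*pi/4) = 0.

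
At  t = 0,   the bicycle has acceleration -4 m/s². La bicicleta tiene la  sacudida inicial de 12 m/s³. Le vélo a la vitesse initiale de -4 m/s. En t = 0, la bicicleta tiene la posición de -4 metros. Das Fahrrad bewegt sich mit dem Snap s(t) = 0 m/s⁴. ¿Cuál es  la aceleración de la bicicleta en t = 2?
Para resolver esto, necesitamos tomar 2 antiderivadas de nuestra ecuación del snap s(t) = 0. La integral del snap es la sacudida. Usando j(0) = 12, obtenemos j(t) = 12. Integrando la sacudida y usando la condición inicial a(0) = -4, obtenemos a(t) = 12·t - 4. Tenemos la aceleración a(t) = 12·t - 4. Sustituyendo t = 2: a(2) = 20.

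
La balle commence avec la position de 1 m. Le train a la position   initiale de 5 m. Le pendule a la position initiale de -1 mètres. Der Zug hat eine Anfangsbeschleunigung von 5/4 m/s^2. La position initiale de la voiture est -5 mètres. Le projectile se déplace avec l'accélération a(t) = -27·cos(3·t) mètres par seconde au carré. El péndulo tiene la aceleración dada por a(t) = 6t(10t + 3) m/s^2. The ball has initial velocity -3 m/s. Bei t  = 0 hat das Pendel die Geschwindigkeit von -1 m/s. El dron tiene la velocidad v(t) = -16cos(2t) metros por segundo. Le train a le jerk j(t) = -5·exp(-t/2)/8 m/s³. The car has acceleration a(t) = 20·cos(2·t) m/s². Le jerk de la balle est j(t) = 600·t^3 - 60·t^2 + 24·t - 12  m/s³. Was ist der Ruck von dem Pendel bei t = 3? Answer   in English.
Starting from acceleration a(t) = 6·t·(10·t + 3), we take 1 derivative. Taking d/dt of a(t), we find j(t) = 120·t + 18. We have jerk j(t) = 120·t + 18. Substituting t = 3: j(3) = 378.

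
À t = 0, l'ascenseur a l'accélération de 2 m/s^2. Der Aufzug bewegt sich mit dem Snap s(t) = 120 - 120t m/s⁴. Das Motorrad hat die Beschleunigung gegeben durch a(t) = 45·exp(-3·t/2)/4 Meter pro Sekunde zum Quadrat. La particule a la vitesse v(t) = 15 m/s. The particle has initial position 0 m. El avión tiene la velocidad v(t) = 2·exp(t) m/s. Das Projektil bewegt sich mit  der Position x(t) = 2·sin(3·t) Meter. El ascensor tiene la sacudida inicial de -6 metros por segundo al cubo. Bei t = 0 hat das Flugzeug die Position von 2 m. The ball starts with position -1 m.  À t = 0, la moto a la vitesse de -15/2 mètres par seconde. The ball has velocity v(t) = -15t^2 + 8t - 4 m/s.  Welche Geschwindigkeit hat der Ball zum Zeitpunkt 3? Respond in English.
Using v(t) = -15·t^2 + 8·t - 4 and substituting t = 3, we find v = -115.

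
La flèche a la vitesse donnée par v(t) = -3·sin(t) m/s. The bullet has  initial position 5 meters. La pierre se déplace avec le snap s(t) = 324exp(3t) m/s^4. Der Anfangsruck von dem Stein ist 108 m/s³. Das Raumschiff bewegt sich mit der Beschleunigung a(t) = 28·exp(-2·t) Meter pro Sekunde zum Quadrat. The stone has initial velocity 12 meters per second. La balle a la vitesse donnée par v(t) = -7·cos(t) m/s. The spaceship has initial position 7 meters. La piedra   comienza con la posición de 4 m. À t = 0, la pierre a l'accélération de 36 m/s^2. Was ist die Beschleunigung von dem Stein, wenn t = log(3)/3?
Ausgehend von dem Snap s(t) = 324·exp(3·t), nehmen wir 2 Stammfunktionen. Durch Integration von dem Snap und Verwendung der Anfangsbedingung j(0) = 108, erhalten wir j(t) = 108·exp(3·t). Das Integral von dem Ruck, mit a(0) = 36, ergibt die Beschleunigung: a(t) = 36·exp(3·t). Mit a(t) = 36·exp(3·t) und Einsetzen von t = log(3)/3, finden wir a = 108.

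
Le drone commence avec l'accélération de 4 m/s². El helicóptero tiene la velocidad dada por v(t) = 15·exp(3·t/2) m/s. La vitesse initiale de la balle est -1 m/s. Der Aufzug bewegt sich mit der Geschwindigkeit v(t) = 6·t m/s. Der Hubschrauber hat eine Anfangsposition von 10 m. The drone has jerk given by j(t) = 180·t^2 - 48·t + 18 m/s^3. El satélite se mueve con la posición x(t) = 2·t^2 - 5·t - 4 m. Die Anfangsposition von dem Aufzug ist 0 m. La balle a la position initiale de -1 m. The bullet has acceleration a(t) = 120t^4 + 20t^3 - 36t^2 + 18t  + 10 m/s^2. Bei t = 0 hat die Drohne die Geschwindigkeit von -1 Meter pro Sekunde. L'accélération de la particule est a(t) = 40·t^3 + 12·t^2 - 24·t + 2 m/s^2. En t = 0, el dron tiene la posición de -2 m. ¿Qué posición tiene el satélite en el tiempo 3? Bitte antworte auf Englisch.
We have position x(t) = 2·t^2 - 5·t - 4. Substituting t = 3: x(3) = -1.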